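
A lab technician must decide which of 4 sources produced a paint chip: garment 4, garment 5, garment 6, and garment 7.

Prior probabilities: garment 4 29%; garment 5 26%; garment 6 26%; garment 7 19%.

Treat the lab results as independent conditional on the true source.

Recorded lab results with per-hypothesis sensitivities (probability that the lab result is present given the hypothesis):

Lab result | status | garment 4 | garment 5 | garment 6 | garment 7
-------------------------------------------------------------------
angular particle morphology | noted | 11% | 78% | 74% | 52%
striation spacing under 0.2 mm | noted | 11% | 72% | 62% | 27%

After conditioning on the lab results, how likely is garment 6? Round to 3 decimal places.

By Bayes' rule with conditional independence, the unnormalized weight for each hypothesis is prior × ∏ likelihoods:
  garment 4: 0.29 × 0.11 × 0.11 = 0.003509
  garment 5: 0.26 × 0.78 × 0.72 = 0.14602
  garment 6: 0.26 × 0.74 × 0.62 = 0.11929
  garment 7: 0.19 × 0.52 × 0.27 = 0.026676
Normalizing constant Z = 0.003509 + 0.14602 + 0.11929 + 0.026676 = 0.29549.
P(garment 6 | evidence) = 0.11929 / 0.29549 ≈ 0.404.

0.404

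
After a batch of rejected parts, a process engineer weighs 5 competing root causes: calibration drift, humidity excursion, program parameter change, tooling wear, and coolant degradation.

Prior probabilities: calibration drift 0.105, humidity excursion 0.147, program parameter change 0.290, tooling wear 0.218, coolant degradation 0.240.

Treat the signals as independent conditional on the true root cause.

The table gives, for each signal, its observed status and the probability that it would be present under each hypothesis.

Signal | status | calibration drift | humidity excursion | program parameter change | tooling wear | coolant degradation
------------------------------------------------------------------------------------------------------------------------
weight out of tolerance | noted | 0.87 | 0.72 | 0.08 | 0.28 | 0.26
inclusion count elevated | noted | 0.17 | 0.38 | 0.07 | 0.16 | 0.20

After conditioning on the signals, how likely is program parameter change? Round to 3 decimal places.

Multiply each prior by the joint likelihood of the signal pattern:
  calibration drift: 0.105 × 0.87 × 0.17 = 0.01553
  humidity excursion: 0.147 × 0.72 × 0.38 = 0.040219
  program parameter change: 0.290 × 0.08 × 0.07 = 0.001624
  tooling wear: 0.218 × 0.28 × 0.16 = 0.0097664
  coolant degradation: 0.240 × 0.26 × 0.20 = 0.01248
Normalizing constant Z = 0.01553 + 0.040219 + 0.001624 + 0.0097664 + 0.01248 = 0.079619.
P(program parameter change | evidence) = 0.001624 / 0.079619 ≈ 0.020.

0.020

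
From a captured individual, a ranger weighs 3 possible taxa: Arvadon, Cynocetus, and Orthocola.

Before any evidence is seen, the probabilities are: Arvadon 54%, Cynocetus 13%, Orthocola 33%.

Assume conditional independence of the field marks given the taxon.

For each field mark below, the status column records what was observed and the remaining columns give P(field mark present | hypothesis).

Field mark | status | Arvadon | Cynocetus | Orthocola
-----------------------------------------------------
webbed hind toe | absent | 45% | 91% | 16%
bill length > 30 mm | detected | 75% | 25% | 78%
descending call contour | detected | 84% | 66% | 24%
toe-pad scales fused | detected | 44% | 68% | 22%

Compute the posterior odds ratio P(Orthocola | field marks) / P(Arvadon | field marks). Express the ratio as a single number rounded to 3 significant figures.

0.139

Unnormalized posterior weight (prior times the field mark likelihoods) for each of the two hypotheses (using 1 − P(present | H) for each absent field mark):
  Orthocola: 0.33 × (1 − 0.16) × 0.78 × 0.24 × 0.22 = 0.011416
  Arvadon: 0.54 × (1 − 0.45) × 0.75 × 0.84 × 0.44 = 0.082328
Posterior odds = 0.011416 / 0.082328 ≈ 0.139.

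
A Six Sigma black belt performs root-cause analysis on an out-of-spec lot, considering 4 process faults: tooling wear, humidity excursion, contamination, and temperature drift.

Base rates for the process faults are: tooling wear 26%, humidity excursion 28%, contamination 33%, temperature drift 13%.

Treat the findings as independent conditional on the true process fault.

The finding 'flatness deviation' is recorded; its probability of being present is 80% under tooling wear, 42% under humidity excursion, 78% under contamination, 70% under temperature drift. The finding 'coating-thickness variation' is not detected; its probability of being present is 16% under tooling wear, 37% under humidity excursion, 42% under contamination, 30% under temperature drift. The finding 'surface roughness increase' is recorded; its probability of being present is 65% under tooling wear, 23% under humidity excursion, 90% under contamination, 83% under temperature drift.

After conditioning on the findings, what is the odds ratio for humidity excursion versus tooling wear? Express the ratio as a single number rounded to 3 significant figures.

0.150

The normalizing constant cancels in an odds ratio, so compute prior × likelihood for the two hypotheses only (using 1 − P(present | H) for each absent finding):
  humidity excursion: 0.28 × 0.42 × (1 − 0.37) × 0.23 = 0.01704
  tooling wear: 0.26 × 0.80 × (1 − 0.16) × 0.65 = 0.11357
Odds(humidity excursion : tooling wear) = 0.01704 / 0.11357 ≈ 0.150.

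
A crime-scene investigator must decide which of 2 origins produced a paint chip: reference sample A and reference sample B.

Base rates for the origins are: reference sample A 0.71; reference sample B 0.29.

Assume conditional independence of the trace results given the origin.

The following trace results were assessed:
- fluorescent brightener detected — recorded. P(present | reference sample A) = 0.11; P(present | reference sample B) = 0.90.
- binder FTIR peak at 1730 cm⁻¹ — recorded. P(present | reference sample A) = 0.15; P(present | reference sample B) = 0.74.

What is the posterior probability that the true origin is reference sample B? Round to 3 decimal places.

Multiply each prior by the joint likelihood of the trace result pattern:
  reference sample A: 0.71 × 0.11 × 0.15 = 0.011715
  reference sample B: 0.29 × 0.90 × 0.74 = 0.19314
Normalizing constant Z = 0.011715 + 0.19314 = 0.20486.
P(reference sample B | evidence) = 0.19314 / 0.20486 ≈ 0.943.

0.943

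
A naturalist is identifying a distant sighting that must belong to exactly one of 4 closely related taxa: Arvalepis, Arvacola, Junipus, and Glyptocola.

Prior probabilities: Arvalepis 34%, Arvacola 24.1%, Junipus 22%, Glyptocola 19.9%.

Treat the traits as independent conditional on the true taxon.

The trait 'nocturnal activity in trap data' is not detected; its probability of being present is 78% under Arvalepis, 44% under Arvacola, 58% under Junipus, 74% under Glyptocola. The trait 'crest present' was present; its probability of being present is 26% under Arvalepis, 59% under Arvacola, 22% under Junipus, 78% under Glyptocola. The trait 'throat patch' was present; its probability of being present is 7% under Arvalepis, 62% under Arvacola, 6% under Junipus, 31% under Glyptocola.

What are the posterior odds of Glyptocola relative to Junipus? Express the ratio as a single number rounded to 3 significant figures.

The normalizing constant cancels in an odds ratio, so compute prior × likelihood for the two hypotheses only (using 1 − P(present | H) for each absent trait):
  Glyptocola: 0.199 × (1 − 0.74) × 0.78 × 0.31 = 0.012511
  Junipus: 0.220 × (1 − 0.58) × 0.22 × 0.06 = 0.0012197
Posterior odds = 0.012511 / 0.0012197 ≈ 10.3.

10.3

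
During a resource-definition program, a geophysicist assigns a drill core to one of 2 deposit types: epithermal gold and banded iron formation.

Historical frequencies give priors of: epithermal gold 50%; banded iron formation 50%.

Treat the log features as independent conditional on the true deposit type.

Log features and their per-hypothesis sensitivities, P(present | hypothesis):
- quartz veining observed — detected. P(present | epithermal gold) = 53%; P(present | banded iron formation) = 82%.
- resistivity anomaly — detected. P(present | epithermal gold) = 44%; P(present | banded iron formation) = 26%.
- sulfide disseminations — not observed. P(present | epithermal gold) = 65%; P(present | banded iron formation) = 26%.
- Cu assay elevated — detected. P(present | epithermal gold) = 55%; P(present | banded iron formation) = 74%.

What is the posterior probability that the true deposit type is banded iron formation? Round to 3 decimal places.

For each hypothesis, the unnormalized posterior weight is prior × product of the log feature likelihoods (using 1 − P(present | H) for each absent log feature):
  epithermal gold: 0.50 × 0.53 × 0.44 × (1 − 0.65) × 0.55 = 0.022446
  banded iron formation: 0.50 × 0.82 × 0.26 × (1 − 0.26) × 0.74 = 0.058374
The unnormalized weights sum to 0.08082.
P(banded iron formation | evidence) = 0.058374 / 0.08082 ≈ 0.722.

0.722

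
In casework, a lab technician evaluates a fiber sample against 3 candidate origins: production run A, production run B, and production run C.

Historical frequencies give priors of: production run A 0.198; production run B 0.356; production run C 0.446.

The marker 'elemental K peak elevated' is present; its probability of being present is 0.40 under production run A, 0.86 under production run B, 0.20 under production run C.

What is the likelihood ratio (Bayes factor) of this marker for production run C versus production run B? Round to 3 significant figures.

Likelihood of this marker under each hypothesis:
  production run C: 0.2
  production run B: 0.86
Bayes factor = 0.2 / 0.86 ≈ 0.233

0.233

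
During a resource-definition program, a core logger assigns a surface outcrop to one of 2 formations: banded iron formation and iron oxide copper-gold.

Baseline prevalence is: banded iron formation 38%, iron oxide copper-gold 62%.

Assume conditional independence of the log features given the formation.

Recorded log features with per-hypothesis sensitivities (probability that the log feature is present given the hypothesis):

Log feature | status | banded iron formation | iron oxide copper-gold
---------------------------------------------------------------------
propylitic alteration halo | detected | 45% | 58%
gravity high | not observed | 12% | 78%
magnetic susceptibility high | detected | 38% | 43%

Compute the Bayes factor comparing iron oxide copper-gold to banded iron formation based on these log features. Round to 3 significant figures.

Joint likelihood of the log feature pattern under each hypothesis (using 1 − P(present | H) for each absent log feature):
  iron oxide copper-gold: 0.58 × (1 − 0.78) × 0.43 = 0.054868
  banded iron formation: 0.45 × (1 − 0.12) × 0.38 = 0.15048
Bayes factor = 0.054868 / 0.15048 ≈ 0.365

0.365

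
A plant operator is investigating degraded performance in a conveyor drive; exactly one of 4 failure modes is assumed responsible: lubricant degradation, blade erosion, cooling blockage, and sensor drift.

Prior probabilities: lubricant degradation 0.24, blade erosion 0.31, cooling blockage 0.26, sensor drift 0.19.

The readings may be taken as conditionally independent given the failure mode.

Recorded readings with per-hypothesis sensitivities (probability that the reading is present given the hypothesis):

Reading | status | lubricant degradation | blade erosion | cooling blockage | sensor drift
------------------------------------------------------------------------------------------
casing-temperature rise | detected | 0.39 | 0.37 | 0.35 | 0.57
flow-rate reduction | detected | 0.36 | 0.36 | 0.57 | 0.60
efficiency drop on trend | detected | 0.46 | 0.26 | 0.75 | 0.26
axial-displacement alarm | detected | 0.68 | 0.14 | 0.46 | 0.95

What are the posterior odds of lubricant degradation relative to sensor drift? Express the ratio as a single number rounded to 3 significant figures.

Unnormalized posterior weight (prior times the reading likelihoods) for each of the two hypotheses:
  lubricant degradation: 0.24 × 0.39 × 0.36 × 0.46 × 0.68 = 0.01054
  sensor drift: 0.19 × 0.57 × 0.60 × 0.26 × 0.95 = 0.01605
Odds(lubricant degradation : sensor drift) = 0.01054 / 0.01605 ≈ 0.657.

0.657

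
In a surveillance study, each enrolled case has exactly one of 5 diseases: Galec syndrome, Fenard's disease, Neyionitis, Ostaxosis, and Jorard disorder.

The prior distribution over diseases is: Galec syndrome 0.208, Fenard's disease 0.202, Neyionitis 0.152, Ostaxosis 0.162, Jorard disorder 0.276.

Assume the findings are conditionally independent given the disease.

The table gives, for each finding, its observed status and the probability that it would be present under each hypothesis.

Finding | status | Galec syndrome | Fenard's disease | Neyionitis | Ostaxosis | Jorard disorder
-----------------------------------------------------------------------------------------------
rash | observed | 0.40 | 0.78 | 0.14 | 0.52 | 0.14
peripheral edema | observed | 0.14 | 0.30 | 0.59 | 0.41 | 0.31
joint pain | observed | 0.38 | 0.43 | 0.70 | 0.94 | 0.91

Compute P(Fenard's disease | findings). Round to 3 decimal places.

By Bayes' rule with conditional independence, the unnormalized weight for each hypothesis is prior × ∏ likelihoods:
  Galec syndrome: 0.208 × 0.40 × 0.14 × 0.38 = 0.0044262
  Fenard's disease: 0.202 × 0.78 × 0.30 × 0.43 = 0.020325
  Neyionitis: 0.152 × 0.14 × 0.59 × 0.70 = 0.0087886
  Ostaxosis: 0.162 × 0.52 × 0.41 × 0.94 = 0.032466
  Jorard disorder: 0.276 × 0.14 × 0.31 × 0.91 = 0.0109
Marginal likelihood of the evidence = 0.076907.
P(Fenard's disease | evidence) = 0.020325 / 0.076907 ≈ 0.264.

0.264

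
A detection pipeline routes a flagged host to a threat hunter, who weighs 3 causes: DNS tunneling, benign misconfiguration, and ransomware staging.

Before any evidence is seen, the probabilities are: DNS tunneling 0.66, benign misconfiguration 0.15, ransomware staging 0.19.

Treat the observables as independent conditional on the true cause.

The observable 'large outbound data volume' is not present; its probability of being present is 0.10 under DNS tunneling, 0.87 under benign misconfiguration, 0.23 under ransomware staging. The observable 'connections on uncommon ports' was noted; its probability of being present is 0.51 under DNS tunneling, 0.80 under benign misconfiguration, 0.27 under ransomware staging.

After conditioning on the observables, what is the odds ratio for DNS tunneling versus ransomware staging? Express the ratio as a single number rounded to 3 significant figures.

Unnormalized posterior weight (prior times the observable likelihoods) for each of the two hypotheses (using 1 − P(present | H) for each absent observable):
  DNS tunneling: 0.66 × (1 − 0.10) × 0.51 = 0.30294
  ransomware staging: 0.19 × (1 − 0.23) × 0.27 = 0.039501
Odds(DNS tunneling : ransomware staging) = 0.30294 / 0.039501 ≈ 7.67.

7.67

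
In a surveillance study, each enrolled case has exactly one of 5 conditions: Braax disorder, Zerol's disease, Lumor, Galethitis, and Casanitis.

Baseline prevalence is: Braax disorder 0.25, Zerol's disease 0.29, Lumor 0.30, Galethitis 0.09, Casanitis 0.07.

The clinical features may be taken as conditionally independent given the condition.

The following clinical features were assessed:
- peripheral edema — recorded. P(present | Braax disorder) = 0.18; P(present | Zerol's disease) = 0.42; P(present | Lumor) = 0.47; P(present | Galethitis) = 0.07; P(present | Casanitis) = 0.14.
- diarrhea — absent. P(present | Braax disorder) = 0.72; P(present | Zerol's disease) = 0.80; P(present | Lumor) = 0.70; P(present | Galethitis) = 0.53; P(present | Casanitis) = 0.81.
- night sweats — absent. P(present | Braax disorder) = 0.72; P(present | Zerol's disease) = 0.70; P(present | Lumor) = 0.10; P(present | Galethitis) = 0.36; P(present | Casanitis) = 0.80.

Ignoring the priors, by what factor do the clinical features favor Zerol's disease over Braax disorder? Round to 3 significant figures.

Take the product of per-clinical feature likelihoods under each hypothesis (using 1 − P(present | H) for each absent clinical feature), then divide.
  Zerol's disease: 0.42 × (1 − 0.80) × (1 − 0.70) = 0.0252
  Braax disorder: 0.18 × (1 − 0.72) × (1 − 0.72) = 0.014112
Bayes factor = 0.0252 / 0.014112 ≈ 1.79

1.79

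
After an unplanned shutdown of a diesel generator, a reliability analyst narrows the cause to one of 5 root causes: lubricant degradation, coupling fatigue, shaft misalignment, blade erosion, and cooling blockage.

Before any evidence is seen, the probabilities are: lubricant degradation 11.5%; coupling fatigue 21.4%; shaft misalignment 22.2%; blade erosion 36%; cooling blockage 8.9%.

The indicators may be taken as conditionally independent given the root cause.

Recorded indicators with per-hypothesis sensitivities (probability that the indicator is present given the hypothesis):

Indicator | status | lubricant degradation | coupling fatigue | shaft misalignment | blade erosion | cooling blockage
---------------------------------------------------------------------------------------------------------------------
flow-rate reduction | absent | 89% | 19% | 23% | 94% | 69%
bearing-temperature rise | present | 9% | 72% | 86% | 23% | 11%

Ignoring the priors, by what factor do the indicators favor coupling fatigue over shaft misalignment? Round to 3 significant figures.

Take the product of per-indicator likelihoods under each hypothesis (using 1 − P(present | H) for each absent indicator), then divide.
  coupling fatigue: (1 − 0.19) × 0.72 = 0.5832
  shaft misalignment: (1 − 0.23) × 0.86 = 0.6622
Bayes factor = 0.5832 / 0.6622 ≈ 0.881

0.881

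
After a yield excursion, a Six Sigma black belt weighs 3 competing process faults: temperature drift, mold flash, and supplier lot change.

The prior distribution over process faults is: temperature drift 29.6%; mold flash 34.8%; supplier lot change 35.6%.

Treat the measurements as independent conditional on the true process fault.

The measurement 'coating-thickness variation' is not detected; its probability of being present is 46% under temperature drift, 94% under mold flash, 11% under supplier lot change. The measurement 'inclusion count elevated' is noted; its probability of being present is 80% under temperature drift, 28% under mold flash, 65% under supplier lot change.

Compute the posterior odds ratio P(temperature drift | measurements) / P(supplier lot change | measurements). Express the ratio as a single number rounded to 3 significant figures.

Unnormalized posterior weight (prior times the measurement likelihoods) for each of the two hypotheses (using 1 − P(present | H) for each absent measurement):
  temperature drift: 0.296 × (1 − 0.46) × 0.80 = 0.12787
  supplier lot change: 0.356 × (1 − 0.11) × 0.65 = 0.20595
Posterior odds = 0.12787 / 0.20595 ≈ 0.621.

0.621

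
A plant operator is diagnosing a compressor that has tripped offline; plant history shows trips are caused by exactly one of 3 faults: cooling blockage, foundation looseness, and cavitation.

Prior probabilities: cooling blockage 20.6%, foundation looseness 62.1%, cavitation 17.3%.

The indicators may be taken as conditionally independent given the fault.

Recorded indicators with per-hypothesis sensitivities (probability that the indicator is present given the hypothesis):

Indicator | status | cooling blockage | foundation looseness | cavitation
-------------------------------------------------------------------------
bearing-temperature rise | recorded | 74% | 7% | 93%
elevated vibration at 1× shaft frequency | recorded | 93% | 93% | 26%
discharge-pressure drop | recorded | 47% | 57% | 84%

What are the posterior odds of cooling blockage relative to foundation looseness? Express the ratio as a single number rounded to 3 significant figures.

Unnormalized posterior weight (prior times the indicator likelihoods) for each of the two hypotheses:
  cooling blockage: 0.206 × 0.74 × 0.93 × 0.47 = 0.066632
  foundation looseness: 0.621 × 0.07 × 0.93 × 0.57 = 0.023043
Posterior odds = 0.066632 / 0.023043 ≈ 2.89.

2.89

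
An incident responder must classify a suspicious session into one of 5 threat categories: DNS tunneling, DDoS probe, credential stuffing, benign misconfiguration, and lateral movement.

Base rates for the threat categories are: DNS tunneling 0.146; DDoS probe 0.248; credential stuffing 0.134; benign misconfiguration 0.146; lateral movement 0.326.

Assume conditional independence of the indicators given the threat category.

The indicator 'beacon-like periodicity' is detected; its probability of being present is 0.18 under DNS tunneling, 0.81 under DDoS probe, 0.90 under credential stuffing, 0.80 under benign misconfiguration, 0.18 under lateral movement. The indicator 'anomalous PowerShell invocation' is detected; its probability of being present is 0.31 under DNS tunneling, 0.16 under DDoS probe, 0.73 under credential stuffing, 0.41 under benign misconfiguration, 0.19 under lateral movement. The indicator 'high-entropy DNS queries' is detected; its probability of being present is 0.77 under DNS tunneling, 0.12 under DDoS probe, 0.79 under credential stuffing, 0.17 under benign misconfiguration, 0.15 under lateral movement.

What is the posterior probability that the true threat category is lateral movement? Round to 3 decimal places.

0.019

By Bayes' rule with conditional independence, the unnormalized weight for each hypothesis is prior × ∏ likelihoods:
  DNS tunneling: 0.146 × 0.18 × 0.31 × 0.77 = 0.006273
  DDoS probe: 0.248 × 0.81 × 0.16 × 0.12 = 0.0038569
  credential stuffing: 0.134 × 0.90 × 0.73 × 0.79 = 0.06955
  benign misconfiguration: 0.146 × 0.80 × 0.41 × 0.17 = 0.008141
  lateral movement: 0.326 × 0.18 × 0.19 × 0.15 = 0.0016724
Normalizing constant Z = 0.006273 + 0.0038569 + 0.06955 + 0.008141 + 0.0016724 = 0.089493.
P(lateral movement | evidence) = 0.0016724 / 0.089493 ≈ 0.019.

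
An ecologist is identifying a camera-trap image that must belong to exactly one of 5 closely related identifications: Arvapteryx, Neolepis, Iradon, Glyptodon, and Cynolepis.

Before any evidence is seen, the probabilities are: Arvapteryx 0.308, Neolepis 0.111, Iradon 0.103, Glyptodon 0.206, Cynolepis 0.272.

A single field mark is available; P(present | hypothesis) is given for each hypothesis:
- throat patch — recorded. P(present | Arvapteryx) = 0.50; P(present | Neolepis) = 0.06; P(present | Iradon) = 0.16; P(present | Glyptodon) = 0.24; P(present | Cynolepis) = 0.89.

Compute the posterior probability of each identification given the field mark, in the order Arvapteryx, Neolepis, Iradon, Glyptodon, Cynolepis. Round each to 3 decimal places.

Multiply each prior by the likelihood of the field mark:
  Arvapteryx: 0.308 × 0.50 = 0.154
  Neolepis: 0.111 × 0.06 = 0.00666
  Iradon: 0.103 × 0.16 = 0.01648
  Glyptodon: 0.206 × 0.24 = 0.04944
  Cynolepis: 0.272 × 0.89 = 0.24208
The unnormalized weights sum to 0.46866.
P(Arvapteryx | evidence) = 0.154 / 0.46866 ≈ 0.329
P(Neolepis | evidence) = 0.00666 / 0.46866 ≈ 0.014
P(Iradon | evidence) = 0.01648 / 0.46866 ≈ 0.035
P(Glyptodon | evidence) = 0.04944 / 0.46866 ≈ 0.105
P(Cynolepis | evidence) = 0.24208 / 0.46866 ≈ 0.517

0.329, 0.014, 0.035, 0.105, 0.517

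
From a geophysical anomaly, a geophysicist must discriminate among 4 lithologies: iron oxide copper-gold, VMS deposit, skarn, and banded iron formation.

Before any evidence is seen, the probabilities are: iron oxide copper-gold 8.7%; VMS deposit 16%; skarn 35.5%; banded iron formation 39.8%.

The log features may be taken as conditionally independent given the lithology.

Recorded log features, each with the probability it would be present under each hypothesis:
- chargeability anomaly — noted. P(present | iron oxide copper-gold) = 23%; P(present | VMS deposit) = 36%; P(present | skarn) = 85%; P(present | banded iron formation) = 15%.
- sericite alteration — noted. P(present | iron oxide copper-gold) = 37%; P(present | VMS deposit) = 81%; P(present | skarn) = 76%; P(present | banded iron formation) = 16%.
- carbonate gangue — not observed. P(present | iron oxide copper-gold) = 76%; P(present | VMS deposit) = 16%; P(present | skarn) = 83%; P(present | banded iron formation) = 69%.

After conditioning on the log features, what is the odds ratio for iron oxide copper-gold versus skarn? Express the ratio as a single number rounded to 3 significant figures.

0.0456

Posterior odds equal prior odds times the likelihood ratio; only the two competing hypotheses matter (using 1 − P(present | H) for each absent log feature).
  iron oxide copper-gold: 0.087 × 0.23 × 0.37 × (1 − 0.76) = 0.0017769
  skarn: 0.355 × 0.85 × 0.76 × (1 − 0.83) = 0.038986
Odds(iron oxide copper-gold : skarn) = 0.0017769 / 0.038986 ≈ 0.0456.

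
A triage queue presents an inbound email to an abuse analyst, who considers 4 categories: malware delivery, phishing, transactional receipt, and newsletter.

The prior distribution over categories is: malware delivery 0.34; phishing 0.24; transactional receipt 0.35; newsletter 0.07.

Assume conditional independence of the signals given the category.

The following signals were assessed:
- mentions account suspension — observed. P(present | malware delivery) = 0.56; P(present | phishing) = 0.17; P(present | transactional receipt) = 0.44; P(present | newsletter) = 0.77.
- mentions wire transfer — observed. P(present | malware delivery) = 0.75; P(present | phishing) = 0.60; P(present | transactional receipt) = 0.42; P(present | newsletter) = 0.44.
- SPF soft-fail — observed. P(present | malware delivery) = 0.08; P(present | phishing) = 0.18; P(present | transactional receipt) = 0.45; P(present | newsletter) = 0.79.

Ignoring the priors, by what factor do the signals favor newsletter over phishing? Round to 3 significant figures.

14.6

Take the product of per-signal likelihoods under each hypothesis, then divide.
  newsletter: 0.77 × 0.44 × 0.79 = 0.26765
  phishing: 0.17 × 0.60 × 0.18 = 0.01836
Bayes factor = 0.26765 / 0.01836 ≈ 14.6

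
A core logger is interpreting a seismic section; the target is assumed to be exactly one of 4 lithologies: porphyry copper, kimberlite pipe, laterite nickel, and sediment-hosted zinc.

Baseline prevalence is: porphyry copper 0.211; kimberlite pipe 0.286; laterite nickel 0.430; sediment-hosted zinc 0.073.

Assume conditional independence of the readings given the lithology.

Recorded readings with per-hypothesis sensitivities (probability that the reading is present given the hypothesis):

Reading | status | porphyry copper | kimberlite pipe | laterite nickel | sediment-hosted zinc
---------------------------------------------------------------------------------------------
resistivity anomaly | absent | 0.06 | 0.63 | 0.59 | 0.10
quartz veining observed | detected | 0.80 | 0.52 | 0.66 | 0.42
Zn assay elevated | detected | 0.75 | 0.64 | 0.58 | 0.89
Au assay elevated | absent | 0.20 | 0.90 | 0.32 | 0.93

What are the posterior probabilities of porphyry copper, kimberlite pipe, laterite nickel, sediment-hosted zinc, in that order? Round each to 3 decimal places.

By Bayes' rule with conditional independence, the unnormalized weight for each hypothesis is prior × ∏ likelihoods (using 1 − P(present | H) for each absent reading):
  porphyry copper: 0.211 × (1 − 0.06) × 0.80 × 0.75 × (1 − 0.20) = 0.095203
  kimberlite pipe: 0.286 × (1 − 0.63) × 0.52 × 0.64 × (1 − 0.90) = 0.0035217
  laterite nickel: 0.430 × (1 − 0.59) × 0.66 × 0.58 × (1 − 0.32) = 0.045892
  sediment-hosted zinc: 0.073 × (1 − 0.10) × 0.42 × 0.89 × (1 − 0.93) = 0.0017191
Normalizing constant Z = 0.095203 + 0.0035217 + 0.045892 + 0.0017191 = 0.14634.
P(porphyry copper | evidence) = 0.095203 / 0.14634 ≈ 0.651
P(kimberlite pipe | evidence) = 0.0035217 / 0.14634 ≈ 0.024
P(laterite nickel | evidence) = 0.045892 / 0.14634 ≈ 0.314
P(sediment-hosted zinc | evidence) = 0.0017191 / 0.14634 ≈ 0.012

0.651, 0.024, 0.314, 0.012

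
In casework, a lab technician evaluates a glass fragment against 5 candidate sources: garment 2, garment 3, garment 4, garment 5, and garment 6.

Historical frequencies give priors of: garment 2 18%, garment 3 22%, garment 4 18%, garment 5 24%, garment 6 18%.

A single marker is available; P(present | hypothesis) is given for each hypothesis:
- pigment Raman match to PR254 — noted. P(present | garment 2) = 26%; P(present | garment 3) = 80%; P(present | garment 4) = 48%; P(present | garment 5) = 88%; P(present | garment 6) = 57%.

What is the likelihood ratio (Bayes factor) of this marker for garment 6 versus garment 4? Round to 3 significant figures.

1.19

The Bayes factor is the ratio of the two likelihoods.
  garment 6: 0.57
  garment 4: 0.48
Bayes factor = 0.57 / 0.48 ≈ 1.19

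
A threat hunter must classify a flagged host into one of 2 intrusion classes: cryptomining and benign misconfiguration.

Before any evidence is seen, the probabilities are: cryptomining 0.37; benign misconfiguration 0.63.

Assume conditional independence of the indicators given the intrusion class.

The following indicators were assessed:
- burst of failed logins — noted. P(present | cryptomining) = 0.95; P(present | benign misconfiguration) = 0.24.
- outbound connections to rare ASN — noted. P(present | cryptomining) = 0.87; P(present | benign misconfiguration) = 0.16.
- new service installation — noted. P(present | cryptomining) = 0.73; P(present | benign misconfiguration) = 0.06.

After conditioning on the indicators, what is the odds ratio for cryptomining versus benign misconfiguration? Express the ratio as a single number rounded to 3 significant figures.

Unnormalized posterior weight (prior times the indicator likelihoods) for each of the two hypotheses:
  cryptomining: 0.37 × 0.95 × 0.87 × 0.73 = 0.22324
  benign misconfiguration: 0.63 × 0.24 × 0.16 × 0.06 = 0.0014515
Odds(cryptomining : benign misconfiguration) = 0.22324 / 0.0014515 ≈ 154.

154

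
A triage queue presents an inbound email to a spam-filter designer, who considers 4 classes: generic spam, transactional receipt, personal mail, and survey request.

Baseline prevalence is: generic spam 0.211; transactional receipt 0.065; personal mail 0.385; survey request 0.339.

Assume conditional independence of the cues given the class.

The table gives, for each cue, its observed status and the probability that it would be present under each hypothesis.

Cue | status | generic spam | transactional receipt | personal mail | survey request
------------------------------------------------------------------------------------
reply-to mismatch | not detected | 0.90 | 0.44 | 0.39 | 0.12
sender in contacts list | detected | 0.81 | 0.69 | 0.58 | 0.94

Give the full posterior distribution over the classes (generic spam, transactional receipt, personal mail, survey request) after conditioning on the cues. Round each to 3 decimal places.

0.037, 0.055, 0.297, 0.611

For each hypothesis, the unnormalized posterior weight is prior × product of the cue likelihoods (using 1 − P(present | H) for each absent cue):
  generic spam: 0.211 × (1 − 0.90) × 0.81 = 0.017091
  transactional receipt: 0.065 × (1 − 0.44) × 0.69 = 0.025116
  personal mail: 0.385 × (1 − 0.39) × 0.58 = 0.13621
  survey request: 0.339 × (1 − 0.12) × 0.94 = 0.28042
The unnormalized weights sum to 0.45884.
P(generic spam | evidence) = 0.017091 / 0.45884 ≈ 0.037
P(transactional receipt | evidence) = 0.025116 / 0.45884 ≈ 0.055
P(personal mail | evidence) = 0.13621 / 0.45884 ≈ 0.297
P(survey request | evidence) = 0.28042 / 0.45884 ≈ 0.611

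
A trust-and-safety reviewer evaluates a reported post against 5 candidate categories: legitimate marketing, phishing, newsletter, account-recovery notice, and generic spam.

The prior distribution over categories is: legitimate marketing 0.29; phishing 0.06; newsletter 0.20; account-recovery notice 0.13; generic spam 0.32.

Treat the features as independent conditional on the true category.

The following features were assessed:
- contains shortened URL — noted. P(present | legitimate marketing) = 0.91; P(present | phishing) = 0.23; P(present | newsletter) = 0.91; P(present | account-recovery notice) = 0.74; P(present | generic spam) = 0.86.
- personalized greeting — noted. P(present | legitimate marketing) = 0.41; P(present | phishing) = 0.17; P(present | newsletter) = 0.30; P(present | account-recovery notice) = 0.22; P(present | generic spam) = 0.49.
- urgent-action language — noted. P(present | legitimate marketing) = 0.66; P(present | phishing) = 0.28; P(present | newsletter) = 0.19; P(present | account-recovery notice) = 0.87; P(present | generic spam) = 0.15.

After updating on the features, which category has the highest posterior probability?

legitimate marketing

For each hypothesis, the unnormalized posterior weight is prior × product of the feature likelihoods:
  legitimate marketing: 0.29 × 0.91 × 0.41 × 0.66 = 0.071411
  phishing: 0.06 × 0.23 × 0.17 × 0.28 = 0.00065688
  newsletter: 0.20 × 0.91 × 0.30 × 0.19 = 0.010374
  account-recovery notice: 0.13 × 0.74 × 0.22 × 0.87 = 0.018413
  generic spam: 0.32 × 0.86 × 0.49 × 0.15 = 0.020227
Marginal likelihood of the evidence = 0.12108.
P(legitimate marketing | evidence) ≈ 0.071411 / 0.12108 ≈ 0.590
P(phishing | evidence) ≈ 0.00065688 / 0.12108 ≈ 0.005
P(newsletter | evidence) ≈ 0.010374 / 0.12108 ≈ 0.086
P(account-recovery notice | evidence) ≈ 0.018413 / 0.12108 ≈ 0.152
P(generic spam | evidence) ≈ 0.020227 / 0.12108 ≈ 0.167
The largest is 0.590, so legitimate marketing is most probable.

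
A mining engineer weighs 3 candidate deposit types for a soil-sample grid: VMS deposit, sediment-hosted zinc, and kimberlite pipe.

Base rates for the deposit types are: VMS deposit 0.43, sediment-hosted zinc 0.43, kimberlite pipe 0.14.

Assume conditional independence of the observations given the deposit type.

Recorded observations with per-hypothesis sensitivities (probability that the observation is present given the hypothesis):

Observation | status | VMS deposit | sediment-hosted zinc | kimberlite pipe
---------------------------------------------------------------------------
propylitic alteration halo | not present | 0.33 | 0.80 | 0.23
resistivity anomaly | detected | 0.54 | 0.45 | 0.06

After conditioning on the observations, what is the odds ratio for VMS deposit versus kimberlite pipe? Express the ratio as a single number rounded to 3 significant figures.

24.1

Posterior odds equal prior odds times the likelihood ratio; only the two competing hypotheses matter (using 1 − P(present | H) for each absent observation).
  VMS deposit: 0.43 × (1 − 0.33) × 0.54 = 0.15557
  kimberlite pipe: 0.14 × (1 − 0.23) × 0.06 = 0.006468
Odds(VMS deposit : kimberlite pipe) = 0.15557 / 0.006468 ≈ 24.1.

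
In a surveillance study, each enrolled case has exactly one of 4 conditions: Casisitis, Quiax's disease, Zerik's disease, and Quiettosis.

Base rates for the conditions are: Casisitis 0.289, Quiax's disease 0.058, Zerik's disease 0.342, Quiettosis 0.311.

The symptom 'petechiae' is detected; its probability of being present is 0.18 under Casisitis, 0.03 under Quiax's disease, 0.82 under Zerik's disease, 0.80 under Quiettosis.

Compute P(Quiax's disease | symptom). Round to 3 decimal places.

0.003

For each hypothesis, the unnormalized posterior weight is prior × likelihood:
  Casisitis: 0.289 × 0.18 = 0.05202
  Quiax's disease: 0.058 × 0.03 = 0.00174
  Zerik's disease: 0.342 × 0.82 = 0.28044
  Quiettosis: 0.311 × 0.80 = 0.2488
The unnormalized weights sum to 0.583.
P(Quiax's disease | evidence) = 0.00174 / 0.583 ≈ 0.003.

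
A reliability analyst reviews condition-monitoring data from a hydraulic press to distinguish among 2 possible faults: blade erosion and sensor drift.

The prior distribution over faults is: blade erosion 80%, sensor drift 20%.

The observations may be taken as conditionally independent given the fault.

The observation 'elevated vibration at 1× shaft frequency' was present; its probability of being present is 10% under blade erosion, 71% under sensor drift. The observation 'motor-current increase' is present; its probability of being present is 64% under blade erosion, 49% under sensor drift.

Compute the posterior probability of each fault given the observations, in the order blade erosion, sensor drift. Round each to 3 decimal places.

For each hypothesis, the unnormalized posterior weight is prior × product of the observation likelihoods:
  blade erosion: 0.80 × 0.10 × 0.64 = 0.0512
  sensor drift: 0.20 × 0.71 × 0.49 = 0.06958
The unnormalized weights sum to 0.12078.
P(blade erosion | evidence) = 0.0512 / 0.12078 ≈ 0.424
P(sensor drift | evidence) = 0.06958 / 0.12078 ≈ 0.576

0.424, 0.576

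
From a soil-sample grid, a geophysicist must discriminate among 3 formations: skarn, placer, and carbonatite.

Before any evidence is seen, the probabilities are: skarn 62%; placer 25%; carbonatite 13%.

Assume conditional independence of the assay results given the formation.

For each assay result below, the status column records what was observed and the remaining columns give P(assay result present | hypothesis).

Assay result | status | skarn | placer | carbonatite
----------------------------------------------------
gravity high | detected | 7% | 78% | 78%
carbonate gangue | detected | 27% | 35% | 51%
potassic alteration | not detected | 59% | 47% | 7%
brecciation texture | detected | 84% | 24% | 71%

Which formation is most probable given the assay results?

carbonatite

Multiply each prior by the joint likelihood of the assay result pattern (using 1 − P(present | H) for each absent assay result):
  skarn: 0.62 × 0.07 × 0.27 × (1 − 0.59) × 0.84 = 0.0040357
  placer: 0.25 × 0.78 × 0.35 × (1 − 0.47) × 0.24 = 0.0086814
  carbonatite: 0.13 × 0.78 × 0.51 × (1 − 0.07) × 0.71 = 0.034147
The unnormalized weights sum to 0.046864.
P(skarn | evidence) ≈ 0.0040357 / 0.046864 ≈ 0.086
P(placer | evidence) ≈ 0.0086814 / 0.046864 ≈ 0.185
P(carbonatite | evidence) ≈ 0.034147 / 0.046864 ≈ 0.729
The largest is 0.729, so carbonatite is most probable.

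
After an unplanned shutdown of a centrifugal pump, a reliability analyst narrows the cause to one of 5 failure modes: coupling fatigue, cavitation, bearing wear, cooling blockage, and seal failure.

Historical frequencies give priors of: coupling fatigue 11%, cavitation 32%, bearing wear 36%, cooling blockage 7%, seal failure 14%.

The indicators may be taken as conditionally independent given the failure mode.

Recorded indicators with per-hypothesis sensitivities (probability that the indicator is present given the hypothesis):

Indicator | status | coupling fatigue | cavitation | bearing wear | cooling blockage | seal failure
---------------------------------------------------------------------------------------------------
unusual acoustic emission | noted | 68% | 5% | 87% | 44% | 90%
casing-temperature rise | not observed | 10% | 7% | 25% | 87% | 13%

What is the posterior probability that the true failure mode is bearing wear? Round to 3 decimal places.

0.545

By Bayes' rule with conditional independence, the unnormalized weight for each hypothesis is prior × ∏ likelihoods (using 1 − P(present | H) for each absent indicator):
  coupling fatigue: 0.11 × 0.68 × (1 − 0.10) = 0.06732
  cavitation: 0.32 × 0.05 × (1 − 0.07) = 0.01488
  bearing wear: 0.36 × 0.87 × (1 − 0.25) = 0.2349
  cooling blockage: 0.07 × 0.44 × (1 − 0.87) = 0.004004
  seal failure: 0.14 × 0.90 × (1 − 0.13) = 0.10962
Marginal likelihood of the evidence = 0.43072.
P(bearing wear | evidence) = 0.2349 / 0.43072 ≈ 0.545.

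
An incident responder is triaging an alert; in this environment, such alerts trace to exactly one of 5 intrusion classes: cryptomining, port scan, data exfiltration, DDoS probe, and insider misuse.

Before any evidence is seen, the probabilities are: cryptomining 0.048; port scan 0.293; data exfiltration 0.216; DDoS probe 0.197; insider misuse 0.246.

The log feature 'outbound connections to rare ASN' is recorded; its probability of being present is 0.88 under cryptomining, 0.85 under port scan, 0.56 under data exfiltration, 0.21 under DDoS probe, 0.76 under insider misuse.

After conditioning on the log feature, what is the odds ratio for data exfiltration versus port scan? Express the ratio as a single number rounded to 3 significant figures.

0.486

Posterior odds equal prior odds times the likelihood ratio; only the two competing hypotheses matter.
  data exfiltration: 0.216 × 0.56 = 0.12096
  port scan: 0.293 × 0.85 = 0.24905
Posterior odds = 0.12096 / 0.24905 ≈ 0.486.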